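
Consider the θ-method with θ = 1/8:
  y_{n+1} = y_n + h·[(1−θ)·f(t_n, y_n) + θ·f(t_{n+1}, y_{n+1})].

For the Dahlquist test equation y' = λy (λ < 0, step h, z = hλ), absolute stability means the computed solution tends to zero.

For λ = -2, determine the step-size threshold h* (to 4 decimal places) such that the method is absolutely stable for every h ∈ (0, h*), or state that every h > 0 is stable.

(-2.6667,0); λ=-2 ⇒ h* = (8/3)/2 = 1.3333.

Set f=λy, z=hλ:
  y_{n+1} = y_n + z·[7/8·y_n + 1/8·y_{n+1}] ⇒ (1 − 1/8z)y_{n+1} = (1 + 7/8z)y_n
  so R(z) = (1 + 7/8z)/(1 − 1/8z).

Boundary: |R(x)|=1, x<0.
x=-0.56: |R|=0.4766
R=−1: 1+7/8x = −1+1/8x ⇒ -3/4x=2 ⇒ x=2/(-3/4)=-2.6667
Confirm numerically:
  x=-2.437: |R|=0.86797 <1
  x=-1.607: |R|=0.33819 <1
  x=-1.404: |R|=0.19439 <1
  x=-3.045: |R|=1.20552 >1
  x=-2.768: |R|=1.05646 >1
Stable set (-2.6667, 0).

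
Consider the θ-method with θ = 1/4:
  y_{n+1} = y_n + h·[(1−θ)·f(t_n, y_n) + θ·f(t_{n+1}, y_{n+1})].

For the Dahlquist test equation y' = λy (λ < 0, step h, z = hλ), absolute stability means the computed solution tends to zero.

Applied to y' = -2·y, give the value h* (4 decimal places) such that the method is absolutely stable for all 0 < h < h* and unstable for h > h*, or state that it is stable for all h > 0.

Set f=λy, z=hλ:
  y_{n+1} = y_n + z·[3/4·y_n + 1/4·y_{n+1}] ⇒ (1 − 1/4z)y_{n+1} = (1 + 3/4z)y_n
  ⇒ R(z) = (1 + 3/4z)/(1 − 1/4z).

Need |R(x)|<1, x<0.
x=-0.95: |R|=0.2323
R=−1: 1+3/4x = −1+1/4x ⇒ -1/2x=2 ⇒ x=2/(-1/2)=-4.0000
Confirm numerically:
  x=-3.893: |R|=0.97289 <1
  x=-3.495: |R|=0.86524 <1
  x=-2.654: |R|=0.59543 <1
  x=-4.540: |R|=1.12646 >1
  x=-4.512: |R|=1.12030 >1
  x=-4.420: |R|=1.09976 >1
Stable set (-4.0000, 0).

(-4.0000,0); λ=-2 ⇒ h* = (4)/2 = 2.0000.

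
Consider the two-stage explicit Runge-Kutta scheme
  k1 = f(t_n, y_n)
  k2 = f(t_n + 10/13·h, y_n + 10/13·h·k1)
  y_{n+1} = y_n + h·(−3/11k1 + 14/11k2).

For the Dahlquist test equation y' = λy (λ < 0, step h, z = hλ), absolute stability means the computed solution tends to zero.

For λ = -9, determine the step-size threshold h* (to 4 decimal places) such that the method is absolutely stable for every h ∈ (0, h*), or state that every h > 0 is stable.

Set f=λy, z=hλ:
  k1=λy_n ⇒ h·k1=z·y_n;  k2=λ(1+10/13z)y_n ⇒ h·k2=z(1+10/13z)y_n
  y_{n+1}/y_n = 1 − 3/11z + 14/11z(1+10/13z) = 1 + z + 140/143z²
  so R(z) = 1 + z + 140/143z².

Solve |R(x)|<1 on ℝ⁻.
x=-1.2: |R|=1.2098
R=1: x+140/143x²=0 ⇒ x=−143/140=-1.0214; min R=1−1/(4·140/143)=0.7446>−1
Confirm numerically:
  x=-0.779: |R|=0.81511 <1
  x=-0.726: |R|=0.79002 <1
  x=-0.570: |R|=0.74808 <1
  x=-0.469: |R|=0.74635 <1
  x=-1.319: |R|=1.38426 >1
  x=-1.294: |R|=1.34531 >1
Stable set (-1.0214, 0).

(-1.0214,0); λ=-9 ⇒ h* = (143/140)/9 = 0.1135.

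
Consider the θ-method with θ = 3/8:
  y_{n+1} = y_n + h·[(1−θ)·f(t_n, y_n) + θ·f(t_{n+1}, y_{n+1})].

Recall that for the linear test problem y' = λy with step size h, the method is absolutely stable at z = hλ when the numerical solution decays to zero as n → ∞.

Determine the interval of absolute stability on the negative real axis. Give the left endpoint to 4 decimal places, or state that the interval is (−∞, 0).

Test eqn y'=λy, z=hλ:
  y_{n+1} = y_n + z·[5/8·y_n + 3/8·y_{n+1}] ⇒ (1 − 3/8z)y_{n+1} = (1 + 5/8z)y_n
  so R(z) = (1 + 5/8z)/(1 − 3/8z).

Find x<0 with |R(x)|<1.
x=-1.28: |R|=0.1351
R=−1: 1+5/8x = −1+3/8x ⇒ -1/4x=2 ⇒ x=2/(-1/4)=-8.0000
Confirm numerically:
  x=-7.365: |R|=0.95780 <1
  x=-5.942: |R|=0.84063 <1
  x=-4.861: |R|=0.72200 <1
  x=-3.644: |R|=0.53983 <1
  x=-8.552: |R|=1.03280 >1
  x=-8.459: |R|=1.02750 >1
  x=-8.260: |R|=1.01586 >1
Stable set (-8.0000, 0).

z∈(-8.0000,0).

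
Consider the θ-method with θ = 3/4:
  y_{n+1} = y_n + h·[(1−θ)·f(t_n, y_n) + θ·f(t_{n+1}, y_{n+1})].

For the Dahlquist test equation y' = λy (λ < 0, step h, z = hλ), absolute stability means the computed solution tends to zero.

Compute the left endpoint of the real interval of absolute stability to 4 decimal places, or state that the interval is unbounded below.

unbounded; (−∞, 0).

Test eqn y'=λy, z=hλ:
  y_{n+1} = y_n + z·[1/4·y_n + 3/4·y_{n+1}] ⇒ (1 − 3/4z)y_{n+1} = (1 + 1/4z)y_n
  so R(z) = (1 + 1/4z)/(1 − 3/4z).

Boundary: |R(x)|=1, x<0.
x=-0.96: |R|=0.4419
x=-2: |R|=0.2000
x=-10: |R|=0.1765
x=-100: |R|=0.3158
θ=3/4≥1/2 ⇒ |1+1/4x|<|1−3/4x| ∀x<0 ⇒ stable on all of ℝ⁻.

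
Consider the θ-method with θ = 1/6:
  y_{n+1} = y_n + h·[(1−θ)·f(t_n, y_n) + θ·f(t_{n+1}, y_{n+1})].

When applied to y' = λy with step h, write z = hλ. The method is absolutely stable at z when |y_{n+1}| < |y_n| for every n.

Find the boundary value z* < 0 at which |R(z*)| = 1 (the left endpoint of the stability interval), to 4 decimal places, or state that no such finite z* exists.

left endpoint -3.0000.

On y'=λy, z=hλ:
  y_{n+1} = y_n + z·[5/6·y_n + 1/6·y_{n+1}] ⇒ (1 − 1/6z)y_{n+1} = (1 + 5/6z)y_n
  R(z) = (1 + 5/6z)/(1 − 1/6z).

Boundary: |R(x)|=1, x<0.
x=-1.68: |R|=0.3125
R=−1: 1+5/6x = −1+1/6x ⇒ -2/3x=2 ⇒ x=2/(-2/3)=-3.0000
Confirm numerically:
  x=-2.828: |R|=0.92207 <1
  x=-1.769: |R|=0.36620 <1
  x=-1.544: |R|=0.22800 <1
  x=-1.386: |R|=0.12591 <1
  x=-3.244: |R|=1.10558 >1
  x=-3.063: |R|=1.02781 >1
Interval (-3.0000, 0).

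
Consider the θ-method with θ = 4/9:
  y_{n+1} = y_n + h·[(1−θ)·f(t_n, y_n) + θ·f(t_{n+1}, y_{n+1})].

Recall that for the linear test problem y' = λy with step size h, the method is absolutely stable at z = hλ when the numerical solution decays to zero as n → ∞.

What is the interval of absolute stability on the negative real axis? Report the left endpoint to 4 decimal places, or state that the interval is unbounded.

(-18.0000, 0).

On y'=λy, z=hλ:
  y_{n+1} = y_n + z·[5/9·y_n + 4/9·y_{n+1}] ⇒ (1 − 4/9z)y_{n+1} = (1 + 5/9z)y_n
  R(z) = (1 + 5/9z)/(1 − 4/9z).

Need |R(x)|<1, x<0.
x=-0.48: |R|=0.6044
R=−1: 1+5/9x = −1+4/9x ⇒ -1/9x=2 ⇒ x=2/(-1/9)=-18.0000
Confirm numerically:
  x=-17.677: |R|=0.99595 <1
  x=-17.630: |R|=0.99535 <1
  x=-14.261: |R|=0.94339 <1
  x=-18.269: |R|=1.00328 >1
  x=-18.105: |R|=1.00129 >1
So |R|<1 on (-18.0000, 0).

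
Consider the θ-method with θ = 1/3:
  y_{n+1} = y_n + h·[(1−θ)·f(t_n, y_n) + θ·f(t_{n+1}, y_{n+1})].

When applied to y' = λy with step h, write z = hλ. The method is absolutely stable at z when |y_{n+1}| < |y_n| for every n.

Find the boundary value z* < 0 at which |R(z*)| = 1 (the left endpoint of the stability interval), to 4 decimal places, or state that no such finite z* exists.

left endpoint -6.0000.

Test eqn y'=λy, z=hλ:
  y_{n+1} = y_n + z·[2/3·y_n + 1/3·y_{n+1}] ⇒ (1 − 1/3z)y_{n+1} = (1 + 2/3z)y_n
  so R(z) = (1 + 2/3z)/(1 − 1/3z).

Boundary: |R(x)|=1, x<0.
x=-0.97: |R|=0.2670
R=−1: 1+2/3x = −1+1/3x ⇒ -1/3x=2 ⇒ x=2/(-1/3)=-6.0000
Confirm numerically:
  x=-4.501: |R|=0.80016 <1
  x=-4.265: |R|=0.76118 <1
  x=-3.644: |R|=0.64539 <1
  x=-6.508: |R|=1.05343 >1
  x=-6.053: |R|=1.00585 >1
Interval (-6.0000, 0).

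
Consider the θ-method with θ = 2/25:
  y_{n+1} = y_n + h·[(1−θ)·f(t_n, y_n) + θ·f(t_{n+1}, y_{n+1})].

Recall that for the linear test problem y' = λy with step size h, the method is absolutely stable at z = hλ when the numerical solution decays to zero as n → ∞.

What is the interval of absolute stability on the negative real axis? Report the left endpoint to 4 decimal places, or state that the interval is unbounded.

(-2.3810, 0).

Set f=λy, z=hλ:
  y_{n+1} = y_n + z·[23/25·y_n + 2/25·y_{n+1}] ⇒ (1 − 2/25z)y_{n+1} = (1 + 23/25z)y_n
  R(z) = (1 + 23/25z)/(1 − 2/25z).

Need |R(x)|<1, x<0.
x=-1.03: |R|=0.0484
R=−1: 1+23/25x = −1+2/25x ⇒ -21/25x=2 ⇒ x=2/(-21/25)=-2.3810
Confirm numerically:
  x=-2.046: |R|=0.75822 <1
  x=-1.873: |R|=0.62892 <1
  x=-1.540: |R|=0.37108 <1
  x=-2.935: |R|=1.37690 >1
  x=-2.755: |R|=1.25746 >1
  x=-2.417: |R|=1.02537 >1
Stable set (-2.3810, 0).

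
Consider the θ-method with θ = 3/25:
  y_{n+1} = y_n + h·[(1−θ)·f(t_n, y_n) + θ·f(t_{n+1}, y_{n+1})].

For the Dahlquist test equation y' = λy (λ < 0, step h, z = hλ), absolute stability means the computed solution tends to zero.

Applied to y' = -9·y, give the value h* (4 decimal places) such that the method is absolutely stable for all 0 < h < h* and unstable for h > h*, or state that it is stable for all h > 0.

(-2.6316,0); λ=-9 ⇒ h* = (50/19)/9 = 0.2924.

Test eqn y'=λy, z=hλ:
  y_{n+1} = y_n + z·[22/25·y_n + 3/25·y_{n+1}] ⇒ (1 − 3/25z)y_{n+1} = (1 + 22/25z)y_n
  R(z) = (1 + 22/25z)/(1 − 3/25z).

Solve |R(x)|<1 on ℝ⁻.
x=-1.69: |R|=0.4051
R=−1: 1+22/25x = −1+3/25x ⇒ -19/25x=2 ⇒ x=2/(-19/25)=-2.6316
Confirm numerically:
  x=-1.885: |R|=0.53727 <1
  x=-1.842: |R|=0.50855 <1
  x=-1.124: |R|=0.00959 <1
  x=-2.975: |R|=1.19234 >1
  x=-2.948: |R|=1.17764 >1
Stable set (-2.6316, 0).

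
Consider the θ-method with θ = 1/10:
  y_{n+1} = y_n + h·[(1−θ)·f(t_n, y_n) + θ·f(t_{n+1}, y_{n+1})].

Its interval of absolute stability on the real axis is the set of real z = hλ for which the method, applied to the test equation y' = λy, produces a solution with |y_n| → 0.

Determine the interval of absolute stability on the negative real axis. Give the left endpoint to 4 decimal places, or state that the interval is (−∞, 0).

z∈(-2.5000,0).

With y'=λy (z=hλ):
  y_{n+1} = y_n + z·[9/10·y_n + 1/10·y_{n+1}] ⇒ (1 − 1/10z)y_{n+1} = (1 + 9/10z)y_n
  R(z) = (1 + 9/10z)/(1 − 1/10z).

Solve |R(x)|<1 on ℝ⁻.
x=-1.39: |R|=0.2204
R=−1: 1+9/10x = −1+1/10x ⇒ -4/5x=2 ⇒ x=2/(-4/5)=-2.5000
Confirm numerically:
  x=-2.269: |R|=0.84938 <1
  x=-2.004: |R|=0.66944 <1
  x=-1.615: |R|=0.39044 <1
  x=-1.460: |R|=0.27400 <1
  x=-2.996: |R|=1.30532 >1
  x=-2.934: |R|=1.26844 >1
  x=-2.523: |R|=1.01469 >1
Interval (-2.5000, 0).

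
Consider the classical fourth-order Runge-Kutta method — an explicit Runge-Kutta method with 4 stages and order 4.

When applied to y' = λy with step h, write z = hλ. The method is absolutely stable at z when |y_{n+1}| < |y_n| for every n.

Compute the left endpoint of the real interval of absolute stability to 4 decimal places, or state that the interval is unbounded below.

Test eqn y'=λy, z=hλ:
  order 4, 4-stage ⇒ R(z)=1+z+z^2/2+z^3/6+z^4/24
  (e.g. R(-0.37)=0.69079, |R|=0.69079)

Boundary: |R(x)|=1, x<0.
x=-0.37: |R|=0.6908
|R(-2.77)|=0.9772 |R(-2.7)|=0.8788 |R(-0.82)|=0.4431
Bisect:
  x_lo=-3.4605 |R|=2.5954  x_hi=-0.0867 |R|=0.9170
  mid=-1.77358 |R|=0.28167 →hi
  mid=-2.61702 |R|=0.77456 →hi
  mid=-3.03874 |R|=1.45439 →lo
  mid=-2.82788 |R|=1.06613 →lo
  mid=-2.72245 |R|=0.90932 →hi
  mid=-2.77517 |R|=0.98484 →hi
  mid=-2.80153 |R|=1.02475 →lo
  mid=-2.78835 |R|=1.00461 →lo
  ...
  [-2.78546,-2.78526] ⇒ x*=-2.7853
Interval (-2.7853, 0).

left endpoint -2.7853.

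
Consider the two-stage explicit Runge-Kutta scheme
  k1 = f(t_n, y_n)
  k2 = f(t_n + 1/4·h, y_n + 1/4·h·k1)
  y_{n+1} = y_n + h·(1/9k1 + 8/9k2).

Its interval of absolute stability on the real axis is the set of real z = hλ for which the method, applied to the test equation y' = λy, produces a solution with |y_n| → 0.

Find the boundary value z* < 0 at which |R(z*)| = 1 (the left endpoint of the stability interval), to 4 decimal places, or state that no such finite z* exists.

With y'=λy (z=hλ):
  k1=λy_n ⇒ h·k1=z·y_n;  k2=λ(1+1/4z)y_n ⇒ h·k2=z(1+1/4z)y_n
  y_{n+1}/y_n = 1 + 1/9z + 8/9z(1+1/4z) = 1 + z + 2/9z²
  R(z) = 1 + z + 2/9z².

Need |R(x)|<1, x<0.
x=-0.41: |R|=0.6274
R=1: x+2/9x²=0 ⇒ x=−9/2=-4.5000; min R=1−1/(4·2/9)=-0.1250>−1
Confirm numerically:
  x=-3.622: |R|=0.29331 <1
  x=-3.518: |R|=0.23229 <1
  x=-3.134: |R|=0.04866 <1
  x=-5.059: |R|=1.62844 >1
  x=-4.897: |R|=1.43202 >1
So |R|<1 on (-4.5000, 0).

left endpoint -4.5000.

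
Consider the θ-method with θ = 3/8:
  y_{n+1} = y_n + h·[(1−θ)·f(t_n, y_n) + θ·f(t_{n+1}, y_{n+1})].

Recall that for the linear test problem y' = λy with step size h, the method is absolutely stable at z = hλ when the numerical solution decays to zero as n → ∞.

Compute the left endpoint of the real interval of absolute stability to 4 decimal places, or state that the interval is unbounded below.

left endpoint -8.0000.

Test eqn y'=λy, z=hλ:
  y_{n+1} = y_n + z·[5/8·y_n + 3/8·y_{n+1}] ⇒ (1 − 3/8z)y_{n+1} = (1 + 5/8z)y_n
  Hence R(z) = (1 + 5/8z)/(1 − 3/8z).

Boundary: |R(x)|=1, x<0.
x=-1.5: |R|=0.0400
R=−1: 1+5/8x = −1+3/8x ⇒ -1/4x=2 ⇒ x=2/(-1/4)=-8.0000
Confirm numerically:
  x=-5.360: |R|=0.78073 <1
  x=-5.084: |R|=0.74918 <1
  x=-3.467: |R|=0.50731 <1
  x=-8.569: |R|=1.03376 >1
  x=-8.332: |R|=1.02012 >1
  x=-8.272: |R|=1.01658 >1
So |R|<1 on (-8.0000, 0).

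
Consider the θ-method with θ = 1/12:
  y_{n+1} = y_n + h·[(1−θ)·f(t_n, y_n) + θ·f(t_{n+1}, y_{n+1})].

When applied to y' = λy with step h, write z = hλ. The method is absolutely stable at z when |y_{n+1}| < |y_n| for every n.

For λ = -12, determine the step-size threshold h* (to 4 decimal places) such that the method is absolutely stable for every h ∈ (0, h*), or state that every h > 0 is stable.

Test eqn y'=λy, z=hλ:
  y_{n+1} = y_n + z·[11/12·y_n + 1/12·y_{n+1}] ⇒ (1 − 1/12z)y_{n+1} = (1 + 11/12z)y_n
  so R(z) = (1 + 11/12z)/(1 − 1/12z).

Find x<0 with |R(x)|<1.
x=-1.15: |R|=0.0494
R=−1: 1+11/12x = −1+1/12x ⇒ -5/6x=2 ⇒ x=2/(-5/6)=-2.4000
Confirm numerically:
  x=-2.145: |R|=0.81972 <1
  x=-1.480: |R|=0.31751 <1
  x=-1.242: |R|=0.12551 <1
  x=-2.907: |R|=1.34011 >1
  x=-2.787: |R|=1.26172 >1
  x=-2.737: |R|=1.22868 >1
So |R|<1 on (-2.4000, 0).

(-2.4000,0); λ=-12 ⇒ h* = (12/5)/12 = 0.2000.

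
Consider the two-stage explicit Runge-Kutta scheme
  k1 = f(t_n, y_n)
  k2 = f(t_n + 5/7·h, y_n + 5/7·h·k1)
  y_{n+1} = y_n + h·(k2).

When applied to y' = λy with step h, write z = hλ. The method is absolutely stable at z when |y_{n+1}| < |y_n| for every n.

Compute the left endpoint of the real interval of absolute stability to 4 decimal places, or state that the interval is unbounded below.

With y'=λy (z=hλ):
  k1=λy_n ⇒ h·k1=z·y_n;  k2=λ(1+5/7z)y_n ⇒ h·k2=z(1+5/7z)y_n
  y_{n+1}/y_n = 1 + z(1+5/7z) = 1 + z + 5/7z²
  so R(z) = 1 + z + 5/7z².

Boundary: |R(x)|=1, x<0.
x=-0.31: |R|=0.7586
R=1: x+5/7x²=0 ⇒ x=−7/5=-1.4000; min R=1−1/(4·5/7)=0.6500>−1
Confirm numerically:
  x=-1.047: |R|=0.73601 <1
  x=-1.040: |R|=0.73257 <1
  x=-0.967: |R|=0.70092 <1
  x=-1.983: |R|=1.82578 >1
  x=-1.845: |R|=1.58645 >1
  x=-1.763: |R|=1.45712 >1
Stable set (-1.4000, 0).

z* = -1.4000.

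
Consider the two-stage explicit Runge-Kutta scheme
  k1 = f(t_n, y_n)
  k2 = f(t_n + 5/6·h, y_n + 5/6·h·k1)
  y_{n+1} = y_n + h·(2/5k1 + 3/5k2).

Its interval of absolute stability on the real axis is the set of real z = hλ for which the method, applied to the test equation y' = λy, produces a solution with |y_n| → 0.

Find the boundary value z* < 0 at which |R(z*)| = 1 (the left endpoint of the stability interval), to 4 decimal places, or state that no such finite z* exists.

z* = -2.0000.

Test eqn y'=λy, z=hλ:
  k1=λy_n ⇒ h·k1=z·y_n;  k2=λ(1+5/6z)y_n ⇒ h·k2=z(1+5/6z)y_n
  y_{n+1}/y_n = 1 + 2/5z + 3/5z(1+5/6z) = 1 + z + 1/2z²
  ⇒ R(z) = 1 + z + 1/2z².

Solve |R(x)|<1 on ℝ⁻.
x=-0.62: |R|=0.5722
R=1: x+1/2x²=0 ⇒ x=−2=-2.0000; min R=1−1/(4·1/2)=0.5000>−1
Confirm numerically:
  x=-1.970: |R|=0.97045 <1
  x=-1.671: |R|=0.72512 <1
  x=-1.549: |R|=0.65070 <1
  x=-2.426: |R|=1.51674 >1
  x=-2.168: |R|=1.18211 >1
  x=-2.073: |R|=1.07566 >1
Interval (-2.0000, 0).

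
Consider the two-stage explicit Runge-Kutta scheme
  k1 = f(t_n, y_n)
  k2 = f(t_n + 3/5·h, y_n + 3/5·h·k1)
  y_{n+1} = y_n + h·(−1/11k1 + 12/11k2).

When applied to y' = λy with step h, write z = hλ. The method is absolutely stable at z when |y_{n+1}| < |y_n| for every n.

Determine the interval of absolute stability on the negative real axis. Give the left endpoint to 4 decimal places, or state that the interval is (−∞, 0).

With y'=λy (z=hλ):
  k1=λy_n ⇒ h·k1=z·y_n;  k2=λ(1+3/5z)y_n ⇒ h·k2=z(1+3/5z)y_n
  y_{n+1}/y_n = 1 − 1/11z + 12/11z(1+3/5z) = 1 + z + 36/55z²
  R(z) = 1 + z + 36/55z².

Boundary: |R(x)|=1, x<0.
x=-1.65: |R|=1.1320
R=1: x+36/55x²=0 ⇒ x=−55/36=-1.5278; min R=1−1/(4·36/55)=0.6181>−1
Confirm numerically:
  x=-1.393: |R|=0.87711 <1
  x=-1.265: |R|=0.78242 <1
  x=-0.912: |R|=0.63241 <1
  x=-0.807: |R|=0.61927 <1
  x=-2.064: |R|=1.72443 >1
  x=-2.031: |R|=1.66897 >1
  x=-1.624: |R|=1.10228 >1
So |R|<1 on (-1.5278, 0).

z∈(-1.5278,0).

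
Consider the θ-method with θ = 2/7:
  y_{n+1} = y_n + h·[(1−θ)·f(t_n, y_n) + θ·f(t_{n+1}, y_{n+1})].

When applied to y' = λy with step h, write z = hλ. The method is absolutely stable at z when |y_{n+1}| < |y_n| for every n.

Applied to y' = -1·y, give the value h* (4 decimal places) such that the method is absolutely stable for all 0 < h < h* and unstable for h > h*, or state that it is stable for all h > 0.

(-4.6667,0); λ=-1 ⇒ h* = (14/3)/1 = 4.6667.

Set f=λy, z=hλ:
  y_{n+1} = y_n + z·[5/7·y_n + 2/7·y_{n+1}] ⇒ (1 − 2/7z)y_{n+1} = (1 + 5/7z)y_n
  Hence R(z) = (1 + 5/7z)/(1 − 2/7z).

Boundary: |R(x)|=1, x<0.
x=-0.6: |R|=0.4878
R=−1: 1+5/7x = −1+2/7x ⇒ -3/7x=2 ⇒ x=2/(-3/7)=-4.6667
Confirm numerically:
  x=-4.114: |R|=0.89112 <1
  x=-2.225: |R|=0.36026 <1
  x=-2.173: |R|=0.34065 <1
  x=-4.935: |R|=1.04772 >1
  x=-4.889: |R|=1.03975 >1
Stable set (-4.6667, 0).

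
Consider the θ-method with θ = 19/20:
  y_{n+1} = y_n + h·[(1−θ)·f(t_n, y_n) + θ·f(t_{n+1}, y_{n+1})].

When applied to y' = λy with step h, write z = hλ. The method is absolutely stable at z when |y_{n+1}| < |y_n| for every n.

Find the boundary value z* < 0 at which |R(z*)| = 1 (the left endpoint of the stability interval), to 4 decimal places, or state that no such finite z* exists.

interval (−∞, 0).

On y'=λy, z=hλ:
  y_{n+1} = y_n + z·[1/20·y_n + 19/20·y_{n+1}] ⇒ (1 − 19/20z)y_{n+1} = (1 + 1/20z)y_n
  so R(z) = (1 + 1/20z)/(1 − 19/20z).

Solve |R(x)|<1 on ℝ⁻.
x=-1.61: |R|=0.3635
x=-2: |R|=0.3103
x=-10: |R|=0.0476
x=-100: |R|=0.0417
θ=19/20≥1/2 ⇒ |1+1/20x|<|1−19/20x| ∀x<0 ⇒ interval (−∞,0).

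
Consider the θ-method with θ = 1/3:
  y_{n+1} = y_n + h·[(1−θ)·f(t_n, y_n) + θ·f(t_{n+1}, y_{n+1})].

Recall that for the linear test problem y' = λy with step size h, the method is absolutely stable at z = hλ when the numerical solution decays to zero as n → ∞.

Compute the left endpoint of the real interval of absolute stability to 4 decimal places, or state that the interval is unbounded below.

Test eqn y'=λy, z=hλ:
  y_{n+1} = y_n + z·[2/3·y_n + 1/3·y_{n+1}] ⇒ (1 − 1/3z)y_{n+1} = (1 + 2/3z)y_n
  R(z) = (1 + 2/3z)/(1 − 1/3z).

Find x<0 with |R(x)|<1.
x=-0.62: |R|=0.4862
R=−1: 1+2/3x = −1+1/3x ⇒ -1/3x=2 ⇒ x=2/(-1/3)=-6.0000
Confirm numerically:
  x=-5.720: |R|=0.96789 <1
  x=-4.185: |R|=0.74739 <1
  x=-4.004: |R|=0.71502 <1
  x=-3.759: |R|=0.66844 <1
  x=-6.458: |R|=1.04842 >1
  x=-6.439: |R|=1.04651 >1
Interval (-6.0000, 0).

z* = -6.0000.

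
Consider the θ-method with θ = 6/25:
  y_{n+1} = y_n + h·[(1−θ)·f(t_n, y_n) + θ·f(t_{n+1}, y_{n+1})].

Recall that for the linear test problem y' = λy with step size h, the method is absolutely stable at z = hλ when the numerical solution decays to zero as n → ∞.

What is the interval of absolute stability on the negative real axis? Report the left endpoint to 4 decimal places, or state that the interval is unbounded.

On y'=λy, z=hλ:
  y_{n+1} = y_n + z·[19/25·y_n + 6/25·y_{n+1}] ⇒ (1 − 6/25z)y_{n+1} = (1 + 19/25z)y_n
  Hence R(z) = (1 + 19/25z)/(1 − 6/25z).

Need |R(x)|<1, x<0.
x=-0.52: |R|=0.5377
R=−1: 1+19/25x = −1+6/25x ⇒ -13/25x=2 ⇒ x=2/(-13/25)=-3.8462
Confirm numerically:
  x=-3.706: |R|=0.96143 <1
  x=-2.881: |R|=0.70328 <1
  x=-2.444: |R|=0.54044 <1
  x=-4.257: |R|=1.10567 >1
  x=-3.939: |R|=1.02482 >1
  x=-3.895: |R|=1.01313 >1
Stable set (-3.8462, 0).

z∈(-3.8462,0).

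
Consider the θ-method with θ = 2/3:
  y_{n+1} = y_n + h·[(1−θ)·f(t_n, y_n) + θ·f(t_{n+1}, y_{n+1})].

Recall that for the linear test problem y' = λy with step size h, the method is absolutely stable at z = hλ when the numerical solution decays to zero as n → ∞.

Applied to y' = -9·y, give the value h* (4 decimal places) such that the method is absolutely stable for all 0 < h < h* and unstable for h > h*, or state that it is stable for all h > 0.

Test eqn y'=λy, z=hλ:
  y_{n+1} = y_n + z·[1/3·y_n + 2/3·y_{n+1}] ⇒ (1 − 2/3z)y_{n+1} = (1 + 1/3z)y_n
  so R(z) = (1 + 1/3z)/(1 − 2/3z).

Solve |R(x)|<1 on ℝ⁻.
x=-1.06: |R|=0.3789
x=-2: |R|=0.1429
x=-10: |R|=0.3043
x=-100: |R|=0.4778
θ=2/3≥1/2 ⇒ |1+1/3x|<|1−2/3x| ∀x<0 ⇒ unbounded interval.

unbounded; (−∞, 0). Any h>0 works for λ=-9.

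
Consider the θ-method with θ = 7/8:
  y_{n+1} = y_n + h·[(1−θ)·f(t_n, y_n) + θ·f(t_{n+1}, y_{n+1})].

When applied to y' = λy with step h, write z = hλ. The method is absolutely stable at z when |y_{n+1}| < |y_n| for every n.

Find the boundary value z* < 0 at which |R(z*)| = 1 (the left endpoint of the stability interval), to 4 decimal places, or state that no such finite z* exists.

With y'=λy (z=hλ):
  y_{n+1} = y_n + z·[1/8·y_n + 7/8·y_{n+1}] ⇒ (1 − 7/8z)y_{n+1} = (1 + 1/8z)y_n
  so R(z) = (1 + 1/8z)/(1 − 7/8z).

Need |R(x)|<1, x<0.
x=-0.66: |R|=0.5816
x=-2: |R|=0.2727
x=-10: |R|=0.0256
x=-100: |R|=0.1299
θ=7/8≥1/2 ⇒ |1+1/8x|<|1−7/8x| ∀x<0 ⇒ unbounded interval.

unbounded; (−∞, 0).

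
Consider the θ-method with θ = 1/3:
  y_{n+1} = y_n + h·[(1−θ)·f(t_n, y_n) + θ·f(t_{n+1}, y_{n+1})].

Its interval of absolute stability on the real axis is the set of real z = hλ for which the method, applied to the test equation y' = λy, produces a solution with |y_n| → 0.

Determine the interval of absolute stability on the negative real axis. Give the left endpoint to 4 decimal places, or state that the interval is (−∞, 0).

With y'=λy (z=hλ):
  y_{n+1} = y_n + z·[2/3·y_n + 1/3·y_{n+1}] ⇒ (1 − 1/3z)y_{n+1} = (1 + 2/3z)y_n
  R(z) = (1 + 2/3z)/(1 − 1/3z).

Solve |R(x)|<1 on ℝ⁻.
x=-1.56: |R|=0.0263
R=−1: 1+2/3x = −1+1/3x ⇒ -1/3x=2 ⇒ x=2/(-1/3)=-6.0000
Confirm numerically:
  x=-5.785: |R|=0.97553 <1
  x=-5.179: |R|=0.89962 <1
  x=-2.426: |R|=0.34132 <1
  x=-6.580: |R|=1.06054 >1
  x=-6.488: |R|=1.05143 >1
Interval (-6.0000, 0).

(-6.0000, 0).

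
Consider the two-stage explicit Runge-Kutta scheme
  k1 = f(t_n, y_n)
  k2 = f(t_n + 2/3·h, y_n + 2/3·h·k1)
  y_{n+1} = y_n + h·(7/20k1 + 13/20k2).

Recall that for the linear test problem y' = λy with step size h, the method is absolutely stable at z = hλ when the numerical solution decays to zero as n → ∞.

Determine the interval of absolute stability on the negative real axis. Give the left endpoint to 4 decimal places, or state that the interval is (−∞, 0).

Test eqn y'=λy, z=hλ:
  k1=λy_n ⇒ h·k1=z·y_n;  k2=λ(1+2/3z)y_n ⇒ h·k2=z(1+2/3z)y_n
  y_{n+1}/y_n = 1 + 7/20z + 13/20z(1+2/3z) = 1 + z + 13/30z²
  so R(z) = 1 + z + 13/30z².

Boundary: |R(x)|=1, x<0.
x=-1.14: |R|=0.4232
R=1: x+13/30x²=0 ⇒ x=−30/13=-2.3077; min R=1−1/(4·13/30)=0.4231>−1
Confirm numerically:
  x=-2.277: |R|=0.96972 <1
  x=-1.679: |R|=0.54258 <1
  x=-1.668: |R|=0.53763 <1
  x=-0.972: |R|=0.43741 <1
  x=-2.501: |R|=1.20950 >1
  x=-2.410: |R|=1.10684 >1
  x=-2.355: |R|=1.04828 >1
So |R|<1 on (-2.3077, 0).

(-2.3077, 0).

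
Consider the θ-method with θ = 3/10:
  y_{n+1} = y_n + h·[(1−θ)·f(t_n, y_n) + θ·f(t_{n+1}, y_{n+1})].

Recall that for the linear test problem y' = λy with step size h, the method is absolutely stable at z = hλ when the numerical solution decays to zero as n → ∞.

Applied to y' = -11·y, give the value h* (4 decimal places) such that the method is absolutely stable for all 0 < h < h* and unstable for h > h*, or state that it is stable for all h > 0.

(-5.0000,0); λ=-11 ⇒ h* = (5)/11 = 0.4545.

Test eqn y'=λy, z=hλ:
  y_{n+1} = y_n + z·[7/10·y_n + 3/10·y_{n+1}] ⇒ (1 − 3/10z)y_{n+1} = (1 + 7/10z)y_n
  so R(z) = (1 + 7/10z)/(1 − 3/10z).

Solve |R(x)|<1 on ℝ⁻.
x=-1.33: |R|=0.0493
R=−1: 1+7/10x = −1+3/10x ⇒ -2/5x=2 ⇒ x=2/(-2/5)=-5.0000
Confirm numerically:
  x=-4.357: |R|=0.88852 <1
  x=-4.236: |R|=0.86542 <1
  x=-4.037: |R|=0.82579 <1
  x=-5.501: |R|=1.07561 >1
  x=-5.436: |R|=1.06629 >1
  x=-5.216: |R|=1.03369 >1
So |R|<1 on (-5.0000, 0).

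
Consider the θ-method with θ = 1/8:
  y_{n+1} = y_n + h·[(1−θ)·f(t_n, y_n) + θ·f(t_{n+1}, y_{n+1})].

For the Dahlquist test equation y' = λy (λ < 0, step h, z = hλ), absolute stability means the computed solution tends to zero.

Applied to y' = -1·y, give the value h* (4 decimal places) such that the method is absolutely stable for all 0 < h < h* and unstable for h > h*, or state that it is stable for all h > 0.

(-2.6667,0); λ=-1 ⇒ h* = (8/3)/1 = 2.6667.

Set f=λy, z=hλ:
  y_{n+1} = y_n + z·[7/8·y_n + 1/8·y_{n+1}] ⇒ (1 − 1/8z)y_{n+1} = (1 + 7/8z)y_n
  ⇒ R(z) = (1 + 7/8z)/(1 − 1/8z).

Find x<0 with |R(x)|<1.
x=-0.56: |R|=0.4766
R=−1: 1+7/8x = −1+1/8x ⇒ -3/4x=2 ⇒ x=2/(-3/4)=-2.6667
Confirm numerically:
  x=-2.467: |R|=0.88555 <1
  x=-1.979: |R|=0.58653 <1
  x=-1.842: |R|=0.49726 <1
  x=-1.582: |R|=0.32081 <1
  x=-2.803: |R|=1.07572 >1
  x=-2.756: |R|=1.04983 >1
Interval (-2.6667, 0).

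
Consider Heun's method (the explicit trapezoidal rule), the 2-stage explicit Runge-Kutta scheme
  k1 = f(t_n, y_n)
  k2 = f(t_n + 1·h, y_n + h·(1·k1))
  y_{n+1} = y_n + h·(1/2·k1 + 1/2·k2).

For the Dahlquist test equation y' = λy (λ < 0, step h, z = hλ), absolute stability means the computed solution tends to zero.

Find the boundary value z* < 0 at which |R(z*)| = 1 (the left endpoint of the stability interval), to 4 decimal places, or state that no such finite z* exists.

z* = -2.0000.

On y'=λy, z=hλ:
  order 2, 2-stage ⇒ R(z)=1+z+z^2/2
  (e.g. R(-0.36)=0.70480, |R|=0.70480)

Find x<0 with |R(x)|<1.
x=-0.36: |R|=0.7048
|R(-2.3)|=1.3450 |R(-2.17)|=1.1845 |R(-0.54)|=0.6058
Bisect:
  x_lo=-2.4477 |R|=1.5480  x_hi=-0.1678 |R|=0.8462
  mid=-1.30779 |R|=0.54737 →hi
  mid=-1.87776 |R|=0.88524 →hi
  mid=-2.16275 |R|=1.17599 →lo
  mid=-2.02026 |R|=1.02046 →lo
  mid=-1.94901 |R|=0.95031 →hi
  mid=-1.98463 |R|=0.98475 →hi
  mid=-2.00245 |R|=1.00245 →lo
  ...
  [-2.00008,-1.99994] ⇒ x*=-2.0000
Stable set (-2.0000, 0).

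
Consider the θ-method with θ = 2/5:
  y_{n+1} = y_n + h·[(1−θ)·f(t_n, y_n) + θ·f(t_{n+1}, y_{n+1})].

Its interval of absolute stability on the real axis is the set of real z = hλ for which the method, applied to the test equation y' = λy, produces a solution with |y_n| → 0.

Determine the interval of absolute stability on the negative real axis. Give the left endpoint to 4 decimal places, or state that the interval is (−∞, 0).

Test eqn y'=λy, z=hλ:
  y_{n+1} = y_n + z·[3/5·y_n + 2/5·y_{n+1}] ⇒ (1 − 2/5z)y_{n+1} = (1 + 3/5z)y_n
  R(z) = (1 + 3/5z)/(1 − 2/5z).

Boundary: |R(x)|=1, x<0.
x=-1.22: |R|=0.1801
R=−1: 1+3/5x = −1+2/5x ⇒ -1/5x=2 ⇒ x=2/(-1/5)=-10.0000
Confirm numerically:
  x=-9.292: |R|=0.96998 <1
  x=-6.669: |R|=0.81836 <1
  x=-5.544: |R|=0.72302 <1
  x=-4.962: |R|=0.66242 <1
  x=-10.221: |R|=1.00869 >1
  x=-10.177: |R|=1.00698 >1
  x=-10.099: |R|=1.00393 >1
Interval (-10.0000, 0).

(-10.0000, 0).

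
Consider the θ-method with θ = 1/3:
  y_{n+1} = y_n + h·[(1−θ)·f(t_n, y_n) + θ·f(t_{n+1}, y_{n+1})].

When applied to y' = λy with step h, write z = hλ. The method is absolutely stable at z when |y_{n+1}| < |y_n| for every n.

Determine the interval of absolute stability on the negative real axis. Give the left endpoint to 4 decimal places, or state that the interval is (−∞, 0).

(-6.0000, 0).

Test eqn y'=λy, z=hλ:
  y_{n+1} = y_n + z·[2/3·y_n + 1/3·y_{n+1}] ⇒ (1 − 1/3z)y_{n+1} = (1 + 2/3z)y_n
  ⇒ R(z) = (1 + 2/3z)/(1 − 1/3z).

Solve |R(x)|<1 on ℝ⁻.
x=-1.46: |R|=0.0179
R=−1: 1+2/3x = −1+1/3x ⇒ -1/3x=2 ⇒ x=2/(-1/3)=-6.0000
Confirm numerically:
  x=-5.623: |R|=0.95628 <1
  x=-5.192: |R|=0.90137 <1
  x=-4.673: |R|=0.82706 <1
  x=-4.099: |R|=0.73222 <1
  x=-6.564: |R|=1.05897 >1
  x=-6.242: |R|=1.02618 >1
  x=-6.192: |R|=1.02089 >1
Stable set (-6.0000, 0).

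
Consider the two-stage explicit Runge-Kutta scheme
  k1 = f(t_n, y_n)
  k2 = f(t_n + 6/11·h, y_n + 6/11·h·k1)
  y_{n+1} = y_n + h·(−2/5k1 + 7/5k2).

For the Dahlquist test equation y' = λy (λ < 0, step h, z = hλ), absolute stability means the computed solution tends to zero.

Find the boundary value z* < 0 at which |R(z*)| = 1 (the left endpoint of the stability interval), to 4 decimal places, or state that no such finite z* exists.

On y'=λy, z=hλ:
  k1=λy_n ⇒ h·k1=z·y_n;  k2=λ(1+6/11z)y_n ⇒ h·k2=z(1+6/11z)y_n
  y_{n+1}/y_n = 1 − 2/5z + 7/5z(1+6/11z) = 1 + z + 42/55z²
  ⇒ R(z) = 1 + z + 42/55z².

Need |R(x)|<1, x<0.
x=-0.42: |R|=0.7147
R=1: x+42/55x²=0 ⇒ x=−55/42=-1.3095; min R=1−1/(4·42/55)=0.6726>−1
Confirm numerically:
  x=-1.170: |R|=0.87534 <1
  x=-0.982: |R|=0.75439 <1
  x=-0.559: |R|=0.67962 <1
  x=-1.864: |R|=1.78925 >1
  x=-1.584: |R|=1.33201 >1
Interval (-1.3095, 0).

left endpoint -1.3095.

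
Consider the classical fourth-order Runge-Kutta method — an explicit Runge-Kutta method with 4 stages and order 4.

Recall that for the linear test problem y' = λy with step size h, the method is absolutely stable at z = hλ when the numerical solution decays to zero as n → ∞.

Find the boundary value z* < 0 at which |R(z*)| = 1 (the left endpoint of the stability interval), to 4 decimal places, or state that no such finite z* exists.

Set f=λy, z=hλ:
  order 4, 4-stage ⇒ R(z)=1+z+z^2/2+z^3/6+z^4/24
  (e.g. R(-1.63)=0.27079, |R|=0.27079)

Solve |R(x)|<1 on ℝ⁻.
x=-1.63: |R|=0.2708
|R(-1.92)|=0.3098 |R(-1.58)|=0.2705 |R(-0.68)|=0.5077
Bisect:
  x_lo=-3.3281 |R|=2.1781  x_hi=-0.3760 |R|=0.6867
  mid=-1.85205 |R|=0.29444 →hi
  mid=-2.59009 |R|=0.74343 →hi
  mid=-2.95911 |R|=1.29528 →lo
  mid=-2.77460 |R|=0.98399 →hi
  mid=-2.86685 |R|=1.13009 →lo
  mid=-2.82072 |R|=1.05475 →lo
  mid=-2.79766 |R|=1.01881 →lo
  ...
  [-2.78541,-2.78523] ⇒ x*=-2.7853
So |R|<1 on (-2.7853, 0).

left endpoint -2.7853.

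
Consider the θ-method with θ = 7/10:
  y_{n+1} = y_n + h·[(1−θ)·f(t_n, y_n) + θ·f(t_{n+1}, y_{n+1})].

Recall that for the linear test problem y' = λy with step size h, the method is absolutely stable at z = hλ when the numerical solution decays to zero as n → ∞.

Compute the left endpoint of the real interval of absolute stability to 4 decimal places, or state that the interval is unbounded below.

interval (−∞, 0).

With y'=λy (z=hλ):
  y_{n+1} = y_n + z·[3/10·y_n + 7/10·y_{n+1}] ⇒ (1 − 7/10z)y_{n+1} = (1 + 3/10z)y_n
  Hence R(z) = (1 + 3/10z)/(1 − 7/10z).

Need |R(x)|<1, x<0.
x=-1.66: |R|=0.2322
x=-2: |R|=0.1667
x=-10: |R|=0.2500
x=-100: |R|=0.4085
θ=7/10≥1/2 ⇒ |1+3/10x|<|1−7/10x| ∀x<0 ⇒ stable on all of ℝ⁻.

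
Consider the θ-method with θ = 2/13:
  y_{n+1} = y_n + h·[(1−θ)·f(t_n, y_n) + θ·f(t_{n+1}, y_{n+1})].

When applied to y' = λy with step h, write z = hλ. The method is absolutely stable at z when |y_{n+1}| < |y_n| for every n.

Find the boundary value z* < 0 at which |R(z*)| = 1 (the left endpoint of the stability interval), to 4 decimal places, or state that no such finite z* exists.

z* = -2.8889.

Test eqn y'=λy, z=hλ:
  y_{n+1} = y_n + z·[11/13·y_n + 2/13·y_{n+1}] ⇒ (1 − 2/13z)y_{n+1} = (1 + 11/13z)y_n
  ⇒ R(z) = (1 + 11/13z)/(1 − 2/13z).

Boundary: |R(x)|=1, x<0.
x=-0.58: |R|=0.4675
R=−1: 1+11/13x = −1+2/13x ⇒ -9/13x=2 ⇒ x=2/(-9/13)=-2.8889
Confirm numerically:
  x=-2.633: |R|=0.87392 <1
  x=-2.609: |R|=0.86173 <1
  x=-1.846: |R|=0.43769 <1
  x=-1.415: |R|=0.16203 <1
  x=-3.421: |R|=1.24136 >1
  x=-3.203: |R|=1.14568 >1
  x=-2.916: |R|=1.01296 >1
Interval (-2.8889, 0).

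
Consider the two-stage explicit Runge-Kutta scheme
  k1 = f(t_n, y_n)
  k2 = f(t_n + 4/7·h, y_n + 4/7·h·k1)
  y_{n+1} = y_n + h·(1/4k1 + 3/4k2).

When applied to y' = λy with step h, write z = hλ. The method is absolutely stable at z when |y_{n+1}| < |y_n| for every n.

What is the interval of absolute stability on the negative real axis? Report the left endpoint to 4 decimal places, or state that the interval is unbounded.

With y'=λy (z=hλ):
  k1=λy_n ⇒ h·k1=z·y_n;  k2=λ(1+4/7z)y_n ⇒ h·k2=z(1+4/7z)y_n
  y_{n+1}/y_n = 1 + 1/4z + 3/4z(1+4/7z) = 1 + z + 3/7z²
  ⇒ R(z) = 1 + z + 3/7z².

Boundary: |R(x)|=1, x<0.
x=-0.99: |R|=0.4300
R=1: x+3/7x²=0 ⇒ x=−7/3=-2.3333; min R=1−1/(4·3/7)=0.4167>−1
Confirm numerically:
  x=-2.224: |R|=0.89579 <1
  x=-1.937: |R|=0.67099 <1
  x=-1.929: |R|=0.66573 <1
  x=-2.694: |R|=1.41642 >1
  x=-2.360: |R|=1.02697 >1
Interval (-2.3333, 0).

z∈(-2.3333,0).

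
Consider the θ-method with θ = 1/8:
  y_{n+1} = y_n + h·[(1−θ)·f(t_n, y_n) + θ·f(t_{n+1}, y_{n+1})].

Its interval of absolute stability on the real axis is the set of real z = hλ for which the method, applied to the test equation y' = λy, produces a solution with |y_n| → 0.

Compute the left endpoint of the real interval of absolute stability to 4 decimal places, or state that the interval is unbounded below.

z* = -2.6667.

With y'=λy (z=hλ):
  y_{n+1} = y_n + z·[7/8·y_n + 1/8·y_{n+1}] ⇒ (1 − 1/8z)y_{n+1} = (1 + 7/8z)y_n
  R(z) = (1 + 7/8z)/(1 − 1/8z).

Boundary: |R(x)|=1, x<0.
x=-0.95: |R|=0.1508
R=−1: 1+7/8x = −1+1/8x ⇒ -3/4x=2 ⇒ x=2/(-3/4)=-2.6667
Confirm numerically:
  x=-1.960: |R|=0.57430 <1
  x=-1.681: |R|=0.38911 <1
  x=-1.631: |R|=0.35479 <1
  x=-2.949: |R|=1.15472 >1
  x=-2.927: |R|=1.14295 >1
  x=-2.735: |R|=1.03819 >1
So |R|<1 on (-2.6667, 0).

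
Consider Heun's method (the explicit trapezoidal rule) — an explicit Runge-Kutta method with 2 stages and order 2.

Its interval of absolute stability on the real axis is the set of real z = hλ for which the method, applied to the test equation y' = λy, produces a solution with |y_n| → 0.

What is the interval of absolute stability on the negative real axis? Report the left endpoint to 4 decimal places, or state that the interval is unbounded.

z∈(-2.0000,0).

Test eqn y'=λy, z=hλ:
  order 2, 2-stage ⇒ R(z)=1+z+z^2/2
  (e.g. R(-0.5)=0.62500, |R|=0.62500)

Find x<0 with |R(x)|<1.
x=-0.5: |R|=0.6250
|R(-2.29)|=1.3321 |R(-2.19)|=1.2080 |R(-1.05)|=0.5012
Bisect:
  x_lo=-2.6611 |R|=1.8797  x_hi=-0.0590 |R|=0.9427
  mid=-1.36007 |R|=0.56482 →hi
  mid=-2.01060 |R|=1.01066 →lo
  mid=-1.68534 |R|=0.73484 →hi
  mid=-1.84797 |R|=0.85953 →hi
  mid=-1.92929 |R|=0.93179 →hi
  mid=-1.96994 |R|=0.97040 →hi
  mid=-1.99027 |R|=0.99032 →hi
  mid=-2.00044 |R|=1.00044 →lo
  ...
  [-2.00012,-1.99996] ⇒ x*=-2.0000
So |R|<1 on (-2.0000, 0).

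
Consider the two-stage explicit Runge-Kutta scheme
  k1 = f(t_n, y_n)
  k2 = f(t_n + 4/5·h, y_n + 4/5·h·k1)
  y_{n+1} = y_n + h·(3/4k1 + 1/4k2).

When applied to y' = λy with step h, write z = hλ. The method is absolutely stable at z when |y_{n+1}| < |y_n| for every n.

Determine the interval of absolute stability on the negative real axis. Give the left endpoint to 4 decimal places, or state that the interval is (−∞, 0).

z∈(-5.0000,0).

On y'=λy, z=hλ:
  k1=λy_n ⇒ h·k1=z·y_n;  k2=λ(1+4/5z)y_n ⇒ h·k2=z(1+4/5z)y_n
  y_{n+1}/y_n = 1 + 3/4z + 1/4z(1+4/5z) = 1 + z + 1/5z²
  so R(z) = 1 + z + 1/5z².

Find x<0 with |R(x)|<1.
x=-0.99: |R|=0.2060
R=1: x+1/5x²=0 ⇒ x=−5=-5.0000; min R=1−1/(4·1/5)=-0.2500>−1
Confirm numerically:
  x=-4.414: |R|=0.48268 <1
  x=-2.412: |R|=0.24845 <1
  x=-2.186: |R|=0.23028 <1
  x=-5.414: |R|=1.44828 >1
  x=-5.146: |R|=1.15026 >1
Stable set (-5.0000, 0).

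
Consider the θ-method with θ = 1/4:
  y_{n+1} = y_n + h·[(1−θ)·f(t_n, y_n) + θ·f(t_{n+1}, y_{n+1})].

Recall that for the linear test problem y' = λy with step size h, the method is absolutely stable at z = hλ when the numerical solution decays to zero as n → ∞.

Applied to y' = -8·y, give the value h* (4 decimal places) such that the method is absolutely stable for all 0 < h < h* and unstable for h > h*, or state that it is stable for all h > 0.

On y'=λy, z=hλ:
  y_{n+1} = y_n + z·[3/4·y_n + 1/4·y_{n+1}] ⇒ (1 − 1/4z)y_{n+1} = (1 + 3/4z)y_n
  Hence R(z) = (1 + 3/4z)/(1 − 1/4z).

Solve |R(x)|<1 on ℝ⁻.
x=-1.49: |R|=0.0856
R=−1: 1+3/4x = −1+1/4x ⇒ -1/2x=2 ⇒ x=2/(-1/2)=-4.0000
Confirm numerically:
  x=-3.823: |R|=0.95475 <1
  x=-1.672: |R|=0.17913 <1
  x=-1.647: |R|=0.16664 <1
  x=-4.554: |R|=1.12953 >1
  x=-4.534: |R|=1.12515 >1
  x=-4.396: |R|=1.09433 >1
So |R|<1 on (-4.0000, 0).

(-4.0000,0); λ=-8 ⇒ h* = (4)/8 = 0.5000.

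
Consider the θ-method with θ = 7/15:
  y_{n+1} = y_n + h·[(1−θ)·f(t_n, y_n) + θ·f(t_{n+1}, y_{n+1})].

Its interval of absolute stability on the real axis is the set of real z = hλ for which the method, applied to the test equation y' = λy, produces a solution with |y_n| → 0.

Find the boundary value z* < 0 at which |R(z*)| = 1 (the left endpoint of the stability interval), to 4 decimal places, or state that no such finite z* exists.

left endpoint -30.0000.

On y'=λy, z=hλ:
  y_{n+1} = y_n + z·[8/15·y_n + 7/15·y_{n+1}] ⇒ (1 − 7/15z)y_{n+1} = (1 + 8/15z)y_n
  ⇒ R(z) = (1 + 8/15z)/(1 − 7/15z).

Need |R(x)|<1, x<0.
x=-0.33: |R|=0.7140
R=−1: 1+8/15x = −1+7/15x ⇒ -1/15x=2 ⇒ x=2/(-1/15)=-30.0000
Confirm numerically:
  x=-27.759: |R|=0.98929 <1
  x=-23.386: |R|=0.96299 <1
  x=-18.414: |R|=0.91948 <1
  x=-15.198: |R|=0.87806 <1
  x=-30.563: |R|=1.00246 >1
  x=-30.537: |R|=1.00235 >1
So |R|<1 on (-30.0000, 0).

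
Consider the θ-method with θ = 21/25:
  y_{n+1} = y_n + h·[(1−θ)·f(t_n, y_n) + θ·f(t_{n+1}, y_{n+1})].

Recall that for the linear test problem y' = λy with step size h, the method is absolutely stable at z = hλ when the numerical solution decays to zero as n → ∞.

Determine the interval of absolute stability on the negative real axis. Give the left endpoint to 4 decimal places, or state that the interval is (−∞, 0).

interval (−∞, 0).

Test eqn y'=λy, z=hλ:
  y_{n+1} = y_n + z·[4/25·y_n + 21/25·y_{n+1}] ⇒ (1 − 21/25z)y_{n+1} = (1 + 4/25z)y_n
  so R(z) = (1 + 4/25z)/(1 − 21/25z).

Need |R(x)|<1, x<0.
x=-1.48: |R|=0.3402
x=-2: |R|=0.2537
x=-10: |R|=0.0638
x=-100: |R|=0.1765
θ=21/25≥1/2 ⇒ |1+4/25x|<|1−21/25x| ∀x<0 ⇒ interval (−∞,0).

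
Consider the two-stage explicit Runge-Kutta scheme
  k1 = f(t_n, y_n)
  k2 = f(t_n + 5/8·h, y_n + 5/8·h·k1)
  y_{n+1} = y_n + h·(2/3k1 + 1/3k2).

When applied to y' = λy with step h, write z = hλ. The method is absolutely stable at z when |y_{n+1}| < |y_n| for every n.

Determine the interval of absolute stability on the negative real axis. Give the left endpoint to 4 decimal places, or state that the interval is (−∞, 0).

Test eqn y'=λy, z=hλ:
  k1=λy_n ⇒ h·k1=z·y_n;  k2=λ(1+5/8z)y_n ⇒ h·k2=z(1+5/8z)y_n
  y_{n+1}/y_n = 1 + 2/3z + 1/3z(1+5/8z) = 1 + z + 5/24z²
  Hence R(z) = 1 + z + 5/24z².

Need |R(x)|<1, x<0.
x=-1.62: |R|=0.0733
R=1: x+5/24x²=0 ⇒ x=−24/5=-4.8000; min R=1−1/(4·5/24)=-0.2000>−1
Confirm numerically:
  x=-4.074: |R|=0.38381 <1
  x=-3.767: |R|=0.18931 <1
  x=-2.994: |R|=0.12649 <1
  x=-2.281: |R|=0.19705 <1
  x=-5.288: |R|=1.53761 >1
  x=-4.908: |R|=1.11043 >1
So |R|<1 on (-4.8000, 0).

z∈(-4.8000,0).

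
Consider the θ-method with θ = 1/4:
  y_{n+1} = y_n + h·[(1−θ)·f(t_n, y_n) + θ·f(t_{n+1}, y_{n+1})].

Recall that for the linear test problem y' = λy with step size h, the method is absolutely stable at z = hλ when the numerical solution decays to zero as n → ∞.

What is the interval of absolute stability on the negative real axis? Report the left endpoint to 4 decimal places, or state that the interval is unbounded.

With y'=λy (z=hλ):
  y_{n+1} = y_n + z·[3/4·y_n + 1/4·y_{n+1}] ⇒ (1 − 1/4z)y_{n+1} = (1 + 3/4z)y_n
  ⇒ R(z) = (1 + 3/4z)/(1 − 1/4z).

Boundary: |R(x)|=1, x<0.
x=-1.41: |R|=0.0425
R=−1: 1+3/4x = −1+1/4x ⇒ -1/2x=2 ⇒ x=2/(-1/2)=-4.0000
Confirm numerically:
  x=-3.529: |R|=0.87488 <1
  x=-3.486: |R|=0.86268 <1
  x=-3.191: |R|=0.77500 <1
  x=-3.114: |R|=0.75091 <1
  x=-4.504: |R|=1.11853 >1
  x=-4.354: |R|=1.08475 >1
  x=-4.339: |R|=1.08130 >1
Interval (-4.0000, 0).

(-4.0000, 0).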